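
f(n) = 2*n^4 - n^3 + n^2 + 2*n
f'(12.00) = 13418.00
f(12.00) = 39912.00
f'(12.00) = 13418.00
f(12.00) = 39912.00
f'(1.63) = 31.94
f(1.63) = 15.70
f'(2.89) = 175.82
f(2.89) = 129.51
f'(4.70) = 775.71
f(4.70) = 903.60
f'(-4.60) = -849.37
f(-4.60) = 1004.79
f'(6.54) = 2124.58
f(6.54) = 3434.94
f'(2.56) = 121.68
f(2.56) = 80.80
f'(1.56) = 28.19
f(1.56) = 13.60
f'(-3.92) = -533.83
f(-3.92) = 540.02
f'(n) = 8*n^3 - 3*n^2 + 2*n + 2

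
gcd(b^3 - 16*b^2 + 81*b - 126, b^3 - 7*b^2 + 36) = b^2 - 9*b + 18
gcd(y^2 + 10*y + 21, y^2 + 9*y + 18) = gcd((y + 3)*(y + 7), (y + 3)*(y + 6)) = y + 3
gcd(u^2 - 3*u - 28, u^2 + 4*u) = u + 4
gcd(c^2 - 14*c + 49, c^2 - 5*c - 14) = c - 7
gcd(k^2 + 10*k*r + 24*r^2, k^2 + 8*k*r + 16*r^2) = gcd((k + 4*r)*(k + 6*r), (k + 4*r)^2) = k + 4*r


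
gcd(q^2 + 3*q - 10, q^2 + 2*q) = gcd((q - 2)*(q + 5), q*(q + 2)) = 1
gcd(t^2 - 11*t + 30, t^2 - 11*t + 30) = t^2 - 11*t + 30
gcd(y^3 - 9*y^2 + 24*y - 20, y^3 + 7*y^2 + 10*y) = 1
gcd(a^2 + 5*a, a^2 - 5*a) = a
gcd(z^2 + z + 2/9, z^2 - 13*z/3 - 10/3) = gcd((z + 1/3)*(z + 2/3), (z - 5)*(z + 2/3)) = z + 2/3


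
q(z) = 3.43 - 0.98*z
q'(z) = -0.980000000000000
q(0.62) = 2.82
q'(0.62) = -0.98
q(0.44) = 3.00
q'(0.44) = -0.98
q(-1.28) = 4.68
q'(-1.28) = -0.98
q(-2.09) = 5.48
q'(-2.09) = -0.98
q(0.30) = 3.14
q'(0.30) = -0.98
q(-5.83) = 9.14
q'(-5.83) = -0.98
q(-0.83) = 4.24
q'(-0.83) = -0.98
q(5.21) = -1.68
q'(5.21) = -0.98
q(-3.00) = 6.37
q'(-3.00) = -0.98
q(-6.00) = 9.31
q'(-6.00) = -0.98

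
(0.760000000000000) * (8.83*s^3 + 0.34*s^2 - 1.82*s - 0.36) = 6.7108*s^3 + 0.2584*s^2 - 1.3832*s - 0.2736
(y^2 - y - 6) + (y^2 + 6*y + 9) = 2*y^2 + 5*y + 3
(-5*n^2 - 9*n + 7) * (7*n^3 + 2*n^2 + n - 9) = -35*n^5 - 73*n^4 + 26*n^3 + 50*n^2 + 88*n - 63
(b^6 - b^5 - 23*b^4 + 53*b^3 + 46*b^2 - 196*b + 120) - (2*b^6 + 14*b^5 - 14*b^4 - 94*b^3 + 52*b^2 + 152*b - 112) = -b^6 - 15*b^5 - 9*b^4 + 147*b^3 - 6*b^2 - 348*b + 232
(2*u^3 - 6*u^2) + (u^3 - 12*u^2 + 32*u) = 3*u^3 - 18*u^2 + 32*u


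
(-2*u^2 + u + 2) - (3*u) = -2*u^2 - 2*u + 2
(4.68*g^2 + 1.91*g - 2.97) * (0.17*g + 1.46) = 0.7956*g^3 + 7.1575*g^2 + 2.2837*g - 4.3362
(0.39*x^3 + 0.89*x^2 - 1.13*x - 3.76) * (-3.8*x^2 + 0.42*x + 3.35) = -1.482*x^5 - 3.2182*x^4 + 5.9743*x^3 + 16.7949*x^2 - 5.3647*x - 12.596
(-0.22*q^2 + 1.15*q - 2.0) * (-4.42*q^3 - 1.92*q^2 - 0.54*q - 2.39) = 0.9724*q^5 - 4.6606*q^4 + 6.7508*q^3 + 3.7448*q^2 - 1.6685*q + 4.78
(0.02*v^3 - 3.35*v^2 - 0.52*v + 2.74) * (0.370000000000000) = 0.0074*v^3 - 1.2395*v^2 - 0.1924*v + 1.0138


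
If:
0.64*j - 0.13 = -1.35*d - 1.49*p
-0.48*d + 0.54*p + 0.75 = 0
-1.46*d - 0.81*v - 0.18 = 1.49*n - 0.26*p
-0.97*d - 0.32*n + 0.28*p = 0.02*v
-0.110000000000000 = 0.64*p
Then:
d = 1.37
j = -2.28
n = -4.67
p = -0.17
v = 5.84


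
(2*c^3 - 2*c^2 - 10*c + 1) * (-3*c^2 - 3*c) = -6*c^5 + 36*c^3 + 27*c^2 - 3*c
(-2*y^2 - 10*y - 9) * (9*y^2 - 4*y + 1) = -18*y^4 - 82*y^3 - 43*y^2 + 26*y - 9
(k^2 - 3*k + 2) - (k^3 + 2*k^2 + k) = -k^3 - k^2 - 4*k + 2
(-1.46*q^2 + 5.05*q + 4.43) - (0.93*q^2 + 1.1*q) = -2.39*q^2 + 3.95*q + 4.43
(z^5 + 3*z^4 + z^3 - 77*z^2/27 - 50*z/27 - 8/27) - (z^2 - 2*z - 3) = z^5 + 3*z^4 + z^3 - 104*z^2/27 + 4*z/27 + 73/27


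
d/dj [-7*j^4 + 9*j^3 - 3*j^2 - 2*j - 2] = -28*j^3 + 27*j^2 - 6*j - 2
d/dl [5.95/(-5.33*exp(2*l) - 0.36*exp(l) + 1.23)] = (63.427*exp(l) + 2.142)*exp(l)/(5.33*exp(2*l) + 0.36*exp(l) - 1.23)^2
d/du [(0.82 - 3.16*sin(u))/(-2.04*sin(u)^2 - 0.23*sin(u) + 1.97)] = (-6.4464*sin(u)^2 + 3.3456*sin(u) - 6.0366)*cos(u)/(4.1616*sin(u)^4 + 0.9384*sin(u)^3 - 7.9847*sin(u)^2 - 0.9062*sin(u) + 3.8809)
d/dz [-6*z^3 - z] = -18*z^2 - 1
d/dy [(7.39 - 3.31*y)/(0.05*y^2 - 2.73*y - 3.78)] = (0.1655*y^2 - 0.739000000000001*y + 32.6865)/(0.0025*y^4 - 0.273*y^3 + 7.0749*y^2 + 20.6388*y + 14.2884)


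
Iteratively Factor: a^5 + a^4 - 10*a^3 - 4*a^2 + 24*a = (a - 2)*(a^4 + 3*a^3 - 4*a^2 - 12*a) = (a - 2)*(a + 2)*(a^3 + a^2 - 6*a) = (a - 2)^2*(a + 2)*(a^2 + 3*a) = a*(a - 2)^2*(a + 2)*(a + 3)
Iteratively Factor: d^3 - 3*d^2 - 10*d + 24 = (d - 4)*(d^2 + d - 6) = (d - 4)*(d + 3)*(d - 2)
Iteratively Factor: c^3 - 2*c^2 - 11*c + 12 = (c + 3)*(c^2 - 5*c + 4) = (c - 4)*(c + 3)*(c - 1)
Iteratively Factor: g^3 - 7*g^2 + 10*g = (g - 5)*(g^2 - 2*g) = g*(g - 5)*(g - 2)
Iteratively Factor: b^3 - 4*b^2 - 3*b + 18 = (b + 2)*(b^2 - 6*b + 9) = (b - 3)*(b + 2)*(b - 3)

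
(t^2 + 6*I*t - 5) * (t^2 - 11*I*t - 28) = t^4 - 5*I*t^3 + 33*t^2 - 113*I*t + 140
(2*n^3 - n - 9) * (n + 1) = 2*n^4 + 2*n^3 - n^2 - 10*n - 9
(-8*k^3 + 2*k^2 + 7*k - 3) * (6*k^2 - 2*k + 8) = -48*k^5 + 28*k^4 - 26*k^3 - 16*k^2 + 62*k - 24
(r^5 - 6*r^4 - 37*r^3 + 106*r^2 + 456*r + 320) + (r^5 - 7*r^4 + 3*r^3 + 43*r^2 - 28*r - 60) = 2*r^5 - 13*r^4 - 34*r^3 + 149*r^2 + 428*r + 260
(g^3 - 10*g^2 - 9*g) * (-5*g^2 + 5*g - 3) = -5*g^5 + 55*g^4 - 8*g^3 - 15*g^2 + 27*g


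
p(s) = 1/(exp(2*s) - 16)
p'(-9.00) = 0.00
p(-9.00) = -0.06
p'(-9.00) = 0.00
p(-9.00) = -0.06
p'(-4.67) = -0.00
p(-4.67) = -0.06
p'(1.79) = -0.18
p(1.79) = 0.05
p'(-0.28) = -0.00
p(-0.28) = -0.06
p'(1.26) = -1.95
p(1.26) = -0.28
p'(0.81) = -0.08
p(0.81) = -0.09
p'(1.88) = -0.12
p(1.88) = 0.04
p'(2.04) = -0.06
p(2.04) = 0.02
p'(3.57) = -0.00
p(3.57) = 0.00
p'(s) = -2*exp(2*s)/(exp(2*s) - 16)^2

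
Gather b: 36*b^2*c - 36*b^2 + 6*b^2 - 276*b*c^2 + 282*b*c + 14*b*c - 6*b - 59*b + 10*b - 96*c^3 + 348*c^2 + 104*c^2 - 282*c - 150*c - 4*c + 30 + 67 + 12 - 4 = b^2*(36*c - 30) + b*(-276*c^2 + 296*c - 55) - 96*c^3 + 452*c^2 - 436*c + 105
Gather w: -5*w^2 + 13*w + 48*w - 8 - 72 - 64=-5*w^2 + 61*w - 144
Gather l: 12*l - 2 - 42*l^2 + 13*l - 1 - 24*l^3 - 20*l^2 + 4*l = -24*l^3 - 62*l^2 + 29*l - 3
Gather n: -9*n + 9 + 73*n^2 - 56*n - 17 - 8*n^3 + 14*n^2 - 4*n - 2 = -8*n^3 + 87*n^2 - 69*n - 10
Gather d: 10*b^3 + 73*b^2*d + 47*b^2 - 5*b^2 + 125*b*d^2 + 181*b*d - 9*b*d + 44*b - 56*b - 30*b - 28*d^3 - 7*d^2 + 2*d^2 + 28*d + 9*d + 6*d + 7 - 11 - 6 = 10*b^3 + 42*b^2 - 42*b - 28*d^3 + d^2*(125*b - 5) + d*(73*b^2 + 172*b + 43) - 10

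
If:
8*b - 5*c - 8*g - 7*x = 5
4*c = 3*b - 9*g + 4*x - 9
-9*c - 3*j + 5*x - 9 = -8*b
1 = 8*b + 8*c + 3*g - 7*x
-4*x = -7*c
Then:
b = 37/67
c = 20/67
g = -48/67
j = -104/67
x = 35/67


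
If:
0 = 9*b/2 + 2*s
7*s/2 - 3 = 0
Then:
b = -8/21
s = 6/7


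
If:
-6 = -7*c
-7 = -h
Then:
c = 6/7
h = 7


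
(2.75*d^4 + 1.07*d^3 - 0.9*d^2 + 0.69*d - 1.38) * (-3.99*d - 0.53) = -10.9725*d^5 - 5.7268*d^4 + 3.0239*d^3 - 2.2761*d^2 + 5.1405*d + 0.7314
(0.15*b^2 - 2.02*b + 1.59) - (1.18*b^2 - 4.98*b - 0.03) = -1.03*b^2 + 2.96*b + 1.62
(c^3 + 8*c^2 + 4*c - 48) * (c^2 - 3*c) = c^5 + 5*c^4 - 20*c^3 - 60*c^2 + 144*c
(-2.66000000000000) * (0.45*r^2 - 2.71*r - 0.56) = -1.197*r^2 + 7.2086*r + 1.4896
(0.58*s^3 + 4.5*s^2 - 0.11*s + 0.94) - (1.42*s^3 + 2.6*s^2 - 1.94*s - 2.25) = -0.84*s^3 + 1.9*s^2 + 1.83*s + 3.19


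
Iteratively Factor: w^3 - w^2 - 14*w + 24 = (w - 2)*(w^2 + w - 12) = (w - 2)*(w + 4)*(w - 3)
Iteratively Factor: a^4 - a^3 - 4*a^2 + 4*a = (a - 2)*(a^3 + a^2 - 2*a) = a*(a - 2)*(a^2 + a - 2) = a*(a - 2)*(a - 1)*(a + 2)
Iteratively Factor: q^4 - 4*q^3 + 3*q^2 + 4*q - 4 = (q - 2)*(q^3 - 2*q^2 - q + 2) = (q - 2)^2*(q^2 - 1) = (q - 2)^2*(q - 1)*(q + 1)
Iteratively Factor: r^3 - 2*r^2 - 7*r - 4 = (r + 1)*(r^2 - 3*r - 4) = (r + 1)^2*(r - 4)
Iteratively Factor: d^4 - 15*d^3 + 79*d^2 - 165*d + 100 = (d - 5)*(d^3 - 10*d^2 + 29*d - 20) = (d - 5)*(d - 1)*(d^2 - 9*d + 20) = (d - 5)*(d - 4)*(d - 1)*(d - 5)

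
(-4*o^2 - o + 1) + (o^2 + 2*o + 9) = -3*o^2 + o + 10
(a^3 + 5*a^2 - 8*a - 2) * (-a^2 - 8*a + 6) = -a^5 - 13*a^4 - 26*a^3 + 96*a^2 - 32*a - 12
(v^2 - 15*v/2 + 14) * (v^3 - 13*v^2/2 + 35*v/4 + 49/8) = v^5 - 14*v^4 + 143*v^3/2 - 301*v^2/2 + 1225*v/16 + 343/4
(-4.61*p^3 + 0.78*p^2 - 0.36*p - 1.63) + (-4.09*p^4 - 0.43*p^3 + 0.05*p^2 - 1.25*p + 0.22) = -4.09*p^4 - 5.04*p^3 + 0.83*p^2 - 1.61*p - 1.41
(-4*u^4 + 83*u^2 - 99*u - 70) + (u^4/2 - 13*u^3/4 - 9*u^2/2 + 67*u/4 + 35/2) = -7*u^4/2 - 13*u^3/4 + 157*u^2/2 - 329*u/4 - 105/2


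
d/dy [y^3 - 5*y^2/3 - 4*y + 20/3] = 3*y^2 - 10*y/3 - 4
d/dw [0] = 0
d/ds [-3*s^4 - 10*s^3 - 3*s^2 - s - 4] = -12*s^3 - 30*s^2 - 6*s - 1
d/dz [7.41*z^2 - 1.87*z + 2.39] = 14.82*z - 1.87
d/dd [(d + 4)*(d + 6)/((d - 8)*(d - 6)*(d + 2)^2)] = 2*(-d^4 - 8*d^3 + 68*d^2 + 312*d - 336)/(d^7 - 22*d^6 + 136*d^5 + 80*d^4 - 2480*d^3 + 32*d^2 + 16896*d + 18432)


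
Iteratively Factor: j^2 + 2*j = (j + 2)*(j)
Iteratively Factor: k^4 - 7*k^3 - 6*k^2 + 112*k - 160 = (k - 5)*(k^3 - 2*k^2 - 16*k + 32) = (k - 5)*(k + 4)*(k^2 - 6*k + 8) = (k - 5)*(k - 2)*(k + 4)*(k - 4)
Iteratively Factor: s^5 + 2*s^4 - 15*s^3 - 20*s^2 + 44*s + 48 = (s + 2)*(s^4 - 15*s^2 + 10*s + 24) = (s - 2)*(s + 2)*(s^3 + 2*s^2 - 11*s - 12) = (s - 3)*(s - 2)*(s + 2)*(s^2 + 5*s + 4) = (s - 3)*(s - 2)*(s + 1)*(s + 2)*(s + 4)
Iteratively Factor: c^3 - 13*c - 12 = (c + 1)*(c^2 - c - 12) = (c + 1)*(c + 3)*(c - 4)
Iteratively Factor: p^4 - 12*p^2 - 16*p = (p)*(p^3 - 12*p - 16) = p*(p + 2)*(p^2 - 2*p - 8) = p*(p - 4)*(p + 2)*(p + 2)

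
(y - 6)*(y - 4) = y^2 - 10*y + 24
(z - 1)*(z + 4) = z^2 + 3*z - 4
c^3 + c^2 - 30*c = c*(c - 5)*(c + 6)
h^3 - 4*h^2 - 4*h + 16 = (h - 4)*(h - 2)*(h + 2)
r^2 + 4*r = r*(r + 4)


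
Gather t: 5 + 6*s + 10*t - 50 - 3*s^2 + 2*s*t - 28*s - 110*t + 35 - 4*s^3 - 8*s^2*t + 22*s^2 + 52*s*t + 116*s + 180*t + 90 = -4*s^3 + 19*s^2 + 94*s + t*(-8*s^2 + 54*s + 80) + 80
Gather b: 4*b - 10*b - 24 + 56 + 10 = 42 - 6*b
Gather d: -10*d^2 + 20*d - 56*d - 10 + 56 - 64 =-10*d^2 - 36*d - 18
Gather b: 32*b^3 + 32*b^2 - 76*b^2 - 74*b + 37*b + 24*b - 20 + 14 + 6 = 32*b^3 - 44*b^2 - 13*b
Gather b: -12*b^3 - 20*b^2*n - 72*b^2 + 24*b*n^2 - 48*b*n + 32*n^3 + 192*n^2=-12*b^3 + b^2*(-20*n - 72) + b*(24*n^2 - 48*n) + 32*n^3 + 192*n^2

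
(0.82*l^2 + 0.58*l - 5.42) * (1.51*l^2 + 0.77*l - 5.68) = 1.2382*l^4 + 1.5072*l^3 - 12.3952*l^2 - 7.4678*l + 30.7856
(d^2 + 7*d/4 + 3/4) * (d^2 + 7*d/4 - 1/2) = d^4 + 7*d^3/2 + 53*d^2/16 + 7*d/16 - 3/8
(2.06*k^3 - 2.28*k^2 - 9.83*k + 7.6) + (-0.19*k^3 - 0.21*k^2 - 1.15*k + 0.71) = 1.87*k^3 - 2.49*k^2 - 10.98*k + 8.31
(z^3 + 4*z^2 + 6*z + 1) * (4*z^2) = 4*z^5 + 16*z^4 + 24*z^3 + 4*z^2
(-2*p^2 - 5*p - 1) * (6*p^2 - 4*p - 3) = -12*p^4 - 22*p^3 + 20*p^2 + 19*p + 3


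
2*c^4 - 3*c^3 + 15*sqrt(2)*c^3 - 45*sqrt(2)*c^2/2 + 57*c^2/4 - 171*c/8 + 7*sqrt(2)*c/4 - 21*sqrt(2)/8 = (c - 3/2)*(c + 7*sqrt(2))*(sqrt(2)*c + 1/2)^2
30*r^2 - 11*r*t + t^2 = (-6*r + t)*(-5*r + t)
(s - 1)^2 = s^2 - 2*s + 1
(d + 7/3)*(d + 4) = d^2 + 19*d/3 + 28/3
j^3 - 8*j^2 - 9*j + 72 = (j - 8)*(j - 3)*(j + 3)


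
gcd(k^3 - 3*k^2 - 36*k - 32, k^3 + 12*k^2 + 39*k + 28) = k^2 + 5*k + 4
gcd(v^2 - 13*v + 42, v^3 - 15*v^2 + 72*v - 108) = v - 6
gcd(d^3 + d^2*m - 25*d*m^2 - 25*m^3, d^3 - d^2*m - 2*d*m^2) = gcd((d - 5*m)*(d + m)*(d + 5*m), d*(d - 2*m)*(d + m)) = d + m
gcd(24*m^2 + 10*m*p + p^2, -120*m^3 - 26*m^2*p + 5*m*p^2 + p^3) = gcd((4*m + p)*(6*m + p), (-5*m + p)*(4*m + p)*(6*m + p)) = 24*m^2 + 10*m*p + p^2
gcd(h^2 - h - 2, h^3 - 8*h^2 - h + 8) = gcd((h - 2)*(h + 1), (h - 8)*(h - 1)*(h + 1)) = h + 1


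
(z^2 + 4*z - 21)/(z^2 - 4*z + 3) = (z + 7)/(z - 1)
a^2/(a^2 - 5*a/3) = 3*a/(3*a - 5)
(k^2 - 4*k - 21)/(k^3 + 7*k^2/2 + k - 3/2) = 2*(k - 7)/(2*k^2 + k - 1)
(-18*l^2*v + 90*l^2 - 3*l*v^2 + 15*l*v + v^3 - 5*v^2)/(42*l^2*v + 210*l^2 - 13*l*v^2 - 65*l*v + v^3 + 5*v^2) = (3*l*v - 15*l + v^2 - 5*v)/(-7*l*v - 35*l + v^2 + 5*v)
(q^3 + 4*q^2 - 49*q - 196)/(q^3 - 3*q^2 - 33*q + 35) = (q^2 + 11*q + 28)/(q^2 + 4*q - 5)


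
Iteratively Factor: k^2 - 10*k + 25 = (k - 5)*(k - 5)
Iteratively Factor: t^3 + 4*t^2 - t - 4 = (t + 4)*(t^2 - 1) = (t - 1)*(t + 4)*(t + 1)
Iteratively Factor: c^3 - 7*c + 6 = (c + 3)*(c^2 - 3*c + 2) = (c - 2)*(c + 3)*(c - 1)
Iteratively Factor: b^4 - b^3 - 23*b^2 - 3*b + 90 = (b + 3)*(b^3 - 4*b^2 - 11*b + 30) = (b - 5)*(b + 3)*(b^2 + b - 6) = (b - 5)*(b + 3)^2*(b - 2)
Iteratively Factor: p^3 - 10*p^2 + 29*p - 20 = (p - 1)*(p^2 - 9*p + 20) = (p - 5)*(p - 1)*(p - 4)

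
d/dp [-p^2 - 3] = -2*p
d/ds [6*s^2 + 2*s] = 12*s + 2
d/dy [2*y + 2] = 2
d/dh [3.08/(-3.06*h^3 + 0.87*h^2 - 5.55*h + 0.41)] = (28.2744*h^2 - 5.3592*h + 17.094)/(3.06*h^3 - 0.87*h^2 + 5.55*h - 0.41)^2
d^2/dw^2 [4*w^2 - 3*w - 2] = 8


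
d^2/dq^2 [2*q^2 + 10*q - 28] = 4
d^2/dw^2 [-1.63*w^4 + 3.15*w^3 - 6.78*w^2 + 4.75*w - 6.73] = -19.56*w^2 + 18.9*w - 13.56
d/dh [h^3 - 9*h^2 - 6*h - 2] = 3*h^2 - 18*h - 6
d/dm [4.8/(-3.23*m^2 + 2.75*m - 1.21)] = (31.008*m - 13.2)/(3.23*m^2 - 2.75*m + 1.21)^2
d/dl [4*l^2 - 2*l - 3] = 8*l - 2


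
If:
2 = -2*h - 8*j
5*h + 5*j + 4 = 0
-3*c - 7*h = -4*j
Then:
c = 73/45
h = -11/15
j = -1/15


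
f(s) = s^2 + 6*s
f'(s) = 2*s + 6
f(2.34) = 19.52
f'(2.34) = 10.68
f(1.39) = 10.27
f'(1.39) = 8.78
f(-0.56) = -3.05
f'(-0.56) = 4.88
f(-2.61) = -8.85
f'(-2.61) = 0.78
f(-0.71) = -3.76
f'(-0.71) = 4.58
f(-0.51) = -2.80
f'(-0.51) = 4.98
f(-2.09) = -8.17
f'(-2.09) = 1.82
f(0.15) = 0.92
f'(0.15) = 6.30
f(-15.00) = 135.00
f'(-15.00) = -24.00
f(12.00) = 216.00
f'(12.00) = 30.00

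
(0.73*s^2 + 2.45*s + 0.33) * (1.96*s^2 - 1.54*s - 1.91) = 1.4308*s^4 + 3.6778*s^3 - 4.5205*s^2 - 5.1877*s - 0.6303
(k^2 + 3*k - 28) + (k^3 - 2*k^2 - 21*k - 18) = k^3 - k^2 - 18*k - 46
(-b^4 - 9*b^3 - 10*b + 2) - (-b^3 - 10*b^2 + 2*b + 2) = -b^4 - 8*b^3 + 10*b^2 - 12*b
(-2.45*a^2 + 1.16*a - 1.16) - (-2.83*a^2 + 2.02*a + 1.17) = 0.38*a^2 - 0.86*a - 2.33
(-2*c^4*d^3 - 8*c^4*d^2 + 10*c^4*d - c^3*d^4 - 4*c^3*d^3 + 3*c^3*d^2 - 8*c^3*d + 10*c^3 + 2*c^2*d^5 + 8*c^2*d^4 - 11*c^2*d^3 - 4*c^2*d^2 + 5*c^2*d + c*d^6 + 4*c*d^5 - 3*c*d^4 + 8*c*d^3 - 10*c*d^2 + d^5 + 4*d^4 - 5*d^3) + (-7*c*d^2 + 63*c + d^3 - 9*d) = -2*c^4*d^3 - 8*c^4*d^2 + 10*c^4*d - c^3*d^4 - 4*c^3*d^3 + 3*c^3*d^2 - 8*c^3*d + 10*c^3 + 2*c^2*d^5 + 8*c^2*d^4 - 11*c^2*d^3 - 4*c^2*d^2 + 5*c^2*d + c*d^6 + 4*c*d^5 - 3*c*d^4 + 8*c*d^3 - 17*c*d^2 + 63*c + d^5 + 4*d^4 - 4*d^3 - 9*d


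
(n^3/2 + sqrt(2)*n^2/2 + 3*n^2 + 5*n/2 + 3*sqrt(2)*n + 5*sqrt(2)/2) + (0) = n^3/2 + sqrt(2)*n^2/2 + 3*n^2 + 5*n/2 + 3*sqrt(2)*n + 5*sqrt(2)/2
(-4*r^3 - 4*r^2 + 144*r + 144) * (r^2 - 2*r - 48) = -4*r^5 + 4*r^4 + 344*r^3 + 48*r^2 - 7200*r - 6912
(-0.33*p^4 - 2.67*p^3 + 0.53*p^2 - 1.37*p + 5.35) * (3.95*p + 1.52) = -1.3035*p^5 - 11.0481*p^4 - 1.9649*p^3 - 4.6059*p^2 + 19.0501*p + 8.132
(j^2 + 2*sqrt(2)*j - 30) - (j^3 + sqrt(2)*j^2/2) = -j^3 - sqrt(2)*j^2/2 + j^2 + 2*sqrt(2)*j - 30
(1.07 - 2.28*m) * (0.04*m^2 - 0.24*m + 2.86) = -0.0912*m^3 + 0.59*m^2 - 6.7776*m + 3.0602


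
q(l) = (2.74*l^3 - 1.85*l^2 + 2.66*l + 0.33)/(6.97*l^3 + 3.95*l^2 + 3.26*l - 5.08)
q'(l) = (-20.91*l^2 - 7.9*l - 3.26)*(2.74*l^3 - 1.85*l^2 + 2.66*l + 0.33)/(6.97*l^3 + 3.95*l^2 + 3.26*l - 5.08)^2 + (8.22*l^2 - 3.7*l + 2.66)/(6.97*l^3 + 3.95*l^2 + 3.26*l - 5.08) = (23.7175*l^4 - 19.2156*l^3 - 65.1959*l^2 + 16.189*l - 14.5886)/(48.5809*l^6 + 55.063*l^5 + 61.0469*l^4 - 45.0612*l^3 - 29.5044*l^2 - 33.1216*l + 25.8064)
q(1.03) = 0.41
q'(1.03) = -0.60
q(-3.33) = 0.57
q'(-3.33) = 0.05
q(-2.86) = 0.60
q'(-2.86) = 0.07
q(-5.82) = 0.49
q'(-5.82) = 0.02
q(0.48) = -0.81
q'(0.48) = -6.75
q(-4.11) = 0.53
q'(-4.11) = 0.04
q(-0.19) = 0.05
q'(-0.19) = -0.63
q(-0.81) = 0.51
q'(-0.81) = -0.64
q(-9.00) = 0.45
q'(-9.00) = 0.01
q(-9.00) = 0.45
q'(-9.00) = 0.01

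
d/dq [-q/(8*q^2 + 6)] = (4*q^2 - 3)/(2*(4*q^2 + 3)^2)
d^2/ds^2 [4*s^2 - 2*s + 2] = 8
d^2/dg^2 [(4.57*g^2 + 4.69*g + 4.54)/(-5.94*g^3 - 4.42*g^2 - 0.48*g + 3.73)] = (-322.492104*g^6 - 992.880504000001*g^5 - 2582.880696*g^4 - 3461.8181*g^3 - 2308.851732*g^2 - 1125.260196*g - 295.748218)/(209.584584*g^9 + 467.860536*g^8 + 398.947032*g^7 - 232.858772*g^6 - 555.34428*g^5 - 279.367068*g^4 + 200.557062*g^3 + 181.906878*g^2 + 20.034576*g - 51.895117)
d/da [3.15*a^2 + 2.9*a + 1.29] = 6.3*a + 2.9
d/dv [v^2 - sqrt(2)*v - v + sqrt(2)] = 2*v - sqrt(2) - 1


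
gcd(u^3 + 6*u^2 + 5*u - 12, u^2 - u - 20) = u + 4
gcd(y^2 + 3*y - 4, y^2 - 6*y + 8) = 1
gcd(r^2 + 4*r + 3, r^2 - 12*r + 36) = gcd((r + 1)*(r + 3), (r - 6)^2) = 1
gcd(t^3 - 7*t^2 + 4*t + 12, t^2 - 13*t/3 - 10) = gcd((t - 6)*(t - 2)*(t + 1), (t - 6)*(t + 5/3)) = t - 6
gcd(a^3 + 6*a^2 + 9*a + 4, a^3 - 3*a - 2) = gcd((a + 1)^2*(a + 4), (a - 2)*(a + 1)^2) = a^2 + 2*a + 1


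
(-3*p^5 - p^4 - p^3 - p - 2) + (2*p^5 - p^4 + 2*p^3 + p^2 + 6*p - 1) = -p^5 - 2*p^4 + p^3 + p^2 + 5*p - 3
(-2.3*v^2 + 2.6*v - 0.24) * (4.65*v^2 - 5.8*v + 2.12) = -10.695*v^4 + 25.43*v^3 - 21.072*v^2 + 6.904*v - 0.5088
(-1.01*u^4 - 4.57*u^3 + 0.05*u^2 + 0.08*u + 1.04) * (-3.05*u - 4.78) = 3.0805*u^5 + 18.7663*u^4 + 21.6921*u^3 - 0.483*u^2 - 3.5544*u - 4.9712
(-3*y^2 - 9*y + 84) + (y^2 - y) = -2*y^2 - 10*y + 84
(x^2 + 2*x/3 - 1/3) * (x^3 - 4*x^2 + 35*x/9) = x^5 - 10*x^4/3 + 8*x^3/9 + 106*x^2/27 - 35*x/27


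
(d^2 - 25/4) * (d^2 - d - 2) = d^4 - d^3 - 33*d^2/4 + 25*d/4 + 25/2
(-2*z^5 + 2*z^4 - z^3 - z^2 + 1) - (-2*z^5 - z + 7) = 2*z^4 - z^3 - z^2 + z - 6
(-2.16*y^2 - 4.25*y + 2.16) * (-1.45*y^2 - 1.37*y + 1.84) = 3.132*y^4 + 9.1217*y^3 - 1.2839*y^2 - 10.7792*y + 3.9744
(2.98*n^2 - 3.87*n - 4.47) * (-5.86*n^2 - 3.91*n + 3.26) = -17.4628*n^4 + 11.0264*n^3 + 51.0407*n^2 + 4.8615*n - 14.5722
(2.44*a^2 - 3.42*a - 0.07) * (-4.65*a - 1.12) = -11.346*a^3 + 13.1702*a^2 + 4.1559*a + 0.0784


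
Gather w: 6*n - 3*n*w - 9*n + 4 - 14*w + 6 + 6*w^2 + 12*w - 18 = -3*n + 6*w^2 + w*(-3*n - 2) - 8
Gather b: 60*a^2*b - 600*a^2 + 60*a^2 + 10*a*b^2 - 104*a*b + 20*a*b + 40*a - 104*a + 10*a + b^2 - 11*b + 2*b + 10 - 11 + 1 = -540*a^2 - 54*a + b^2*(10*a + 1) + b*(60*a^2 - 84*a - 9)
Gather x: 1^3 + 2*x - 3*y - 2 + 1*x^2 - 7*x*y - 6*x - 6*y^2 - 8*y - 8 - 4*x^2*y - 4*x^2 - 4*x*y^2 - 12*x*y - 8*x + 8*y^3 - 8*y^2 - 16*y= x^2*(-4*y - 3) + x*(-4*y^2 - 19*y - 12) + 8*y^3 - 14*y^2 - 27*y - 9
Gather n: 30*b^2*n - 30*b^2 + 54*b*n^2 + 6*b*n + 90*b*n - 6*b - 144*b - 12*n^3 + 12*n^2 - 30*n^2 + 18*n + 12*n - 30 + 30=-30*b^2 - 150*b - 12*n^3 + n^2*(54*b - 18) + n*(30*b^2 + 96*b + 30)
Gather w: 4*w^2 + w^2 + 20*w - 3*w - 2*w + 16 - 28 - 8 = 5*w^2 + 15*w - 20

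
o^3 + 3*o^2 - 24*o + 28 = (o - 2)^2*(o + 7)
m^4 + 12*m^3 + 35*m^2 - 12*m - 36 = (m - 1)*(m + 1)*(m + 6)^2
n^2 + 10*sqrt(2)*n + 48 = (n + 4*sqrt(2))*(n + 6*sqrt(2))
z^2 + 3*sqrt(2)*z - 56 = (z - 4*sqrt(2))*(z + 7*sqrt(2))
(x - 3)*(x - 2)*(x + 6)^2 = x^4 + 7*x^3 - 18*x^2 - 108*x + 216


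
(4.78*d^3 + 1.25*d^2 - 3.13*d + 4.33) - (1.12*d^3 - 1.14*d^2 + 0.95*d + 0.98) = 3.66*d^3 + 2.39*d^2 - 4.08*d + 3.35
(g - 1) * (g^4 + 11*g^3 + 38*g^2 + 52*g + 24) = g^5 + 10*g^4 + 27*g^3 + 14*g^2 - 28*g - 24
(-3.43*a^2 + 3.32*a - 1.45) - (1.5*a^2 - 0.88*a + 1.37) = -4.93*a^2 + 4.2*a - 2.82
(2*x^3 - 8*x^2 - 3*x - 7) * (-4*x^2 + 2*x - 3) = -8*x^5 + 36*x^4 - 10*x^3 + 46*x^2 - 5*x + 21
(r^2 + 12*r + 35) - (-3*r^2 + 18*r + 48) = 4*r^2 - 6*r - 13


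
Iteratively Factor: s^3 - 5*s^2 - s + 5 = (s - 1)*(s^2 - 4*s - 5) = (s - 5)*(s - 1)*(s + 1)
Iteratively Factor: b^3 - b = (b + 1)*(b^2 - b) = b*(b + 1)*(b - 1)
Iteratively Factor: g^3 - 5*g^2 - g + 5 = (g - 1)*(g^2 - 4*g - 5) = (g - 1)*(g + 1)*(g - 5)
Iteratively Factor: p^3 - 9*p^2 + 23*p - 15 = (p - 1)*(p^2 - 8*p + 15) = (p - 5)*(p - 1)*(p - 3)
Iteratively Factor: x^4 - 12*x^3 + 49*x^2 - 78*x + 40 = (x - 2)*(x^3 - 10*x^2 + 29*x - 20) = (x - 5)*(x - 2)*(x^2 - 5*x + 4) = (x - 5)*(x - 4)*(x - 2)*(x - 1)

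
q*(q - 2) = q^2 - 2*q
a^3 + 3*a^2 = a^2*(a + 3)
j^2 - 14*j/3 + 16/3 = (j - 8/3)*(j - 2)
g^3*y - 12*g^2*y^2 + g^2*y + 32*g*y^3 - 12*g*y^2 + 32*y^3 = (g - 8*y)*(g - 4*y)*(g*y + y)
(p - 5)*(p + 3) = p^2 - 2*p - 15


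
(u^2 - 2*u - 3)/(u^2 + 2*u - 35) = (u^2 - 2*u - 3)/(u^2 + 2*u - 35)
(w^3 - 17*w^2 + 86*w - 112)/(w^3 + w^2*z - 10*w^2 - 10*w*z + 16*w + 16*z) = (w - 7)/(w + z)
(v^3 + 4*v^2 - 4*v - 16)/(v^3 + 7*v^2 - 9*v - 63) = (v^3 + 4*v^2 - 4*v - 16)/(v^3 + 7*v^2 - 9*v - 63)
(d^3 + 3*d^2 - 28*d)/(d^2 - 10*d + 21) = d*(d^2 + 3*d - 28)/(d^2 - 10*d + 21)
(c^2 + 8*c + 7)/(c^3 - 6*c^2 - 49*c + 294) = (c + 1)/(c^2 - 13*c + 42)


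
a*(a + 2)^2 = a^3 + 4*a^2 + 4*a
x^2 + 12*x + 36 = (x + 6)^2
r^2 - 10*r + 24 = (r - 6)*(r - 4)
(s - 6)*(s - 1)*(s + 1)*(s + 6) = s^4 - 37*s^2 + 36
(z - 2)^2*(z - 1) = z^3 - 5*z^2 + 8*z - 4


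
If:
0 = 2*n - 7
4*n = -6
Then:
No Solution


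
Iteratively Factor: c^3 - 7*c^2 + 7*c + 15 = (c - 5)*(c^2 - 2*c - 3) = (c - 5)*(c - 3)*(c + 1)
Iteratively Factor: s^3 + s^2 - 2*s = (s - 1)*(s^2 + 2*s) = (s - 1)*(s + 2)*(s)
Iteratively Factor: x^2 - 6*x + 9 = (x - 3)*(x - 3)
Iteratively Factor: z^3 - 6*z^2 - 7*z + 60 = (z - 5)*(z^2 - z - 12) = (z - 5)*(z - 4)*(z + 3)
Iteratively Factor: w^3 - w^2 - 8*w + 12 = (w + 3)*(w^2 - 4*w + 4) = (w - 2)*(w + 3)*(w - 2)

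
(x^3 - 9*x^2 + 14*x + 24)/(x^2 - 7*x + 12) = (x^2 - 5*x - 6)/(x - 3)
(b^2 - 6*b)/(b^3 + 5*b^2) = (b - 6)/(b*(b + 5))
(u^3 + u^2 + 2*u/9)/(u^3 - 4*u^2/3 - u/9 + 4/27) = 3*u*(3*u + 2)/(9*u^2 - 15*u + 4)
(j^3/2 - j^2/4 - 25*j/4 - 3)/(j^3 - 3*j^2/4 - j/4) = (-2*j^3 + j^2 + 25*j + 12)/(j*(-4*j^2 + 3*j + 1))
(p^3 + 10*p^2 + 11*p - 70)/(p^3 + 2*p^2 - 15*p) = (p^2 + 5*p - 14)/(p*(p - 3))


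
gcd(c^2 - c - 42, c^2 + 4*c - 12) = c + 6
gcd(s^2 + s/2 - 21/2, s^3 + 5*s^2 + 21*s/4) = s + 7/2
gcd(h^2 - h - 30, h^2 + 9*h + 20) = h + 5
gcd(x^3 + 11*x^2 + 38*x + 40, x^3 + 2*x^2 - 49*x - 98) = x + 2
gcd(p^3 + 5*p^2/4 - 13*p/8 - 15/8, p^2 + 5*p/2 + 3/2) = p^2 + 5*p/2 + 3/2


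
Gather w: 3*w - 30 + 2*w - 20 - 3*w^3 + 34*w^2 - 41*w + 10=-3*w^3 + 34*w^2 - 36*w - 40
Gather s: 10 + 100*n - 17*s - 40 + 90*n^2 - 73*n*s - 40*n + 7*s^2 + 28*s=90*n^2 + 60*n + 7*s^2 + s*(11 - 73*n) - 30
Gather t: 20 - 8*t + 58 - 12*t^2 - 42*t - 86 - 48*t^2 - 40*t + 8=-60*t^2 - 90*t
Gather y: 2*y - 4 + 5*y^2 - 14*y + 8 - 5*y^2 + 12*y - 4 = 0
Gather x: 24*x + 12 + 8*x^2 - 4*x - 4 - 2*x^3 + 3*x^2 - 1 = -2*x^3 + 11*x^2 + 20*x + 7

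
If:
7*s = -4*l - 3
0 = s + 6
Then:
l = 39/4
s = -6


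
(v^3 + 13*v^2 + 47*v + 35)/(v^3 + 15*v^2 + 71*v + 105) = (v + 1)/(v + 3)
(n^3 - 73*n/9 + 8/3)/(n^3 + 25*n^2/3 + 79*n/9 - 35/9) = (3*n^2 + n - 24)/(3*n^2 + 26*n + 35)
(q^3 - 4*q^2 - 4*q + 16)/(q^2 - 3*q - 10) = (q^2 - 6*q + 8)/(q - 5)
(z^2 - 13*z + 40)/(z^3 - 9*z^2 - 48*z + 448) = (z - 5)/(z^2 - z - 56)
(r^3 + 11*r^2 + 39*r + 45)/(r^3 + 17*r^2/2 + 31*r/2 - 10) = 2*(r^2 + 6*r + 9)/(2*r^2 + 7*r - 4)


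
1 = 1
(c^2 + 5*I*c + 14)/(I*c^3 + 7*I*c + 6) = (-I*c + 7)/(c^2 + 2*I*c + 3)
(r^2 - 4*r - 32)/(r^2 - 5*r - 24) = (r + 4)/(r + 3)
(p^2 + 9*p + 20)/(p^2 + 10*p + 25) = (p + 4)/(p + 5)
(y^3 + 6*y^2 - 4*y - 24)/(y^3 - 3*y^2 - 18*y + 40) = (y^2 + 8*y + 12)/(y^2 - y - 20)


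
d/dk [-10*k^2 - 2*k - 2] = -20*k - 2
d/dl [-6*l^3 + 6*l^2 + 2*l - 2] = -18*l^2 + 12*l + 2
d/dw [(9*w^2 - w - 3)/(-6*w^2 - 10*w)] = 3*(-16*w^2 - 6*w - 5)/(2*w^2*(9*w^2 + 30*w + 25))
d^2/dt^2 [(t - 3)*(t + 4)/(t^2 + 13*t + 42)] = 12*(-2*t^3 - 27*t^2 - 99*t - 51)/(t^6 + 39*t^5 + 633*t^4 + 5473*t^3 + 26586*t^2 + 68796*t + 74088)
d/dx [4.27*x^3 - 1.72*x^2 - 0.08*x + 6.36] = 12.81*x^2 - 3.44*x - 0.08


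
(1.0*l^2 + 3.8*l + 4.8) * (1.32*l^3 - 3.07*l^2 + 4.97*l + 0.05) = 1.32*l^5 + 1.946*l^4 - 0.359999999999998*l^3 + 4.2*l^2 + 24.046*l + 0.24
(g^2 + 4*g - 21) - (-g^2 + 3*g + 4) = 2*g^2 + g - 25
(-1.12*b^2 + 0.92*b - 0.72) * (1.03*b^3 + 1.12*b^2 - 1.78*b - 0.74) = -1.1536*b^5 - 0.3068*b^4 + 2.2824*b^3 - 1.6152*b^2 + 0.6008*b + 0.5328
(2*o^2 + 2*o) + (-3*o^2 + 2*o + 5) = -o^2 + 4*o + 5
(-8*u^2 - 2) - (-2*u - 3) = -8*u^2 + 2*u + 1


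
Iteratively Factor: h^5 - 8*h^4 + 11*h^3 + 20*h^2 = (h + 1)*(h^4 - 9*h^3 + 20*h^2) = (h - 4)*(h + 1)*(h^3 - 5*h^2) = (h - 5)*(h - 4)*(h + 1)*(h^2) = h*(h - 5)*(h - 4)*(h + 1)*(h)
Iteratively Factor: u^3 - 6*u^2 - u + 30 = (u - 3)*(u^2 - 3*u - 10) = (u - 3)*(u + 2)*(u - 5)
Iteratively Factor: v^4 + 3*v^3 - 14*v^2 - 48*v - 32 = (v + 4)*(v^3 - v^2 - 10*v - 8) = (v + 1)*(v + 4)*(v^2 - 2*v - 8) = (v + 1)*(v + 2)*(v + 4)*(v - 4)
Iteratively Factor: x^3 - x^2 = (x - 1)*(x^2) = x*(x - 1)*(x)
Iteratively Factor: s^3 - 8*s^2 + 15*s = (s - 5)*(s^2 - 3*s) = s*(s - 5)*(s - 3)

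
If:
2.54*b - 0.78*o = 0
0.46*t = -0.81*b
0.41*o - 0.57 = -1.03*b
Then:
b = 0.24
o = 0.78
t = -0.42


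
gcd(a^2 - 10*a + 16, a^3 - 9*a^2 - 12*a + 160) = a - 8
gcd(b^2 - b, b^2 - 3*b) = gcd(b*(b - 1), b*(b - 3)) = b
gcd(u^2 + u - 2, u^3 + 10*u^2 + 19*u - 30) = u - 1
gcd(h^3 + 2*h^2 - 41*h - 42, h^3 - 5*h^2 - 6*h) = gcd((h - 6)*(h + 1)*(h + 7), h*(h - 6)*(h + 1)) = h^2 - 5*h - 6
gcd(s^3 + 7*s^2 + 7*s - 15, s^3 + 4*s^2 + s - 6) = s^2 + 2*s - 3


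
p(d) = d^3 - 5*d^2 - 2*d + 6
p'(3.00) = -5.00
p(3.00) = -18.00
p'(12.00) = 310.00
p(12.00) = 990.00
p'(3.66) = 1.59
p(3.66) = -19.27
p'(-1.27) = 15.54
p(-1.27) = -1.57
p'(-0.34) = 1.75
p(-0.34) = 6.06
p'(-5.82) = 157.82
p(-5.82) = -348.86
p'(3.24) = -2.91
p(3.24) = -18.96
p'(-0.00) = -2.00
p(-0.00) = 6.00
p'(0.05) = -2.49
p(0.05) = 5.89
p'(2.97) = -5.24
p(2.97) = -17.85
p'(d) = 3*d^2 - 10*d - 2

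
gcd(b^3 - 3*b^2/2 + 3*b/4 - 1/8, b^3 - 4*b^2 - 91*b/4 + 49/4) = b - 1/2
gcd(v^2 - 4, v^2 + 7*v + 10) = v + 2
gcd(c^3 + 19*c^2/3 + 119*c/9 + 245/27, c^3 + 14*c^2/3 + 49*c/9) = c^2 + 14*c/3 + 49/9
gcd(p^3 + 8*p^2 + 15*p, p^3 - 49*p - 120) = p^2 + 8*p + 15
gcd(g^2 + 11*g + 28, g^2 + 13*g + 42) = g + 7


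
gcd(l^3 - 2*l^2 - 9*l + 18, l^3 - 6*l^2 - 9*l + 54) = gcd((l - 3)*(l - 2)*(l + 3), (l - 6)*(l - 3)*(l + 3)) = l^2 - 9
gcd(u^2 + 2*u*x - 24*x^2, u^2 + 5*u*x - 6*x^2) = u + 6*x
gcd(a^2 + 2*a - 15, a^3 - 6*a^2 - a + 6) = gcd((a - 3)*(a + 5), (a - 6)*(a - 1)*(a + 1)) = 1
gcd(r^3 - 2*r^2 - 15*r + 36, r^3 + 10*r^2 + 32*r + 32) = r + 4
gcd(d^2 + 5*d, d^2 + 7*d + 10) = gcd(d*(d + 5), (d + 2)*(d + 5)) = d + 5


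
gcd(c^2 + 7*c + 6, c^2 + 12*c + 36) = c + 6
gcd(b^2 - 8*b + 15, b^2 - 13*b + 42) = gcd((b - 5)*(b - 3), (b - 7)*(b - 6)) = 1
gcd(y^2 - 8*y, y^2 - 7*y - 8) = y - 8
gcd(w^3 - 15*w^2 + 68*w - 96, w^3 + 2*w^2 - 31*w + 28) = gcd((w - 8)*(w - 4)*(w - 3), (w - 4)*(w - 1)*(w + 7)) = w - 4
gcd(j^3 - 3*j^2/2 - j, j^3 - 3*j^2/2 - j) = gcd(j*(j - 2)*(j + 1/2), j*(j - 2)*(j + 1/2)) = j^3 - 3*j^2/2 - j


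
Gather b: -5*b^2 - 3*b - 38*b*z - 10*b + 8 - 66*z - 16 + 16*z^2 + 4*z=-5*b^2 + b*(-38*z - 13) + 16*z^2 - 62*z - 8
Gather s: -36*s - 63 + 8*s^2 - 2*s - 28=8*s^2 - 38*s - 91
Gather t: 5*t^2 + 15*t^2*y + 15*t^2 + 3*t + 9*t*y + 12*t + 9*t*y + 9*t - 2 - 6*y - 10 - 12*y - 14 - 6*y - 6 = t^2*(15*y + 20) + t*(18*y + 24) - 24*y - 32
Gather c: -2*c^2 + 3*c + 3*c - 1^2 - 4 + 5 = -2*c^2 + 6*c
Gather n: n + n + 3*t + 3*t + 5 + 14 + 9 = 2*n + 6*t + 28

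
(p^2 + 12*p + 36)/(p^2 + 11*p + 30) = (p + 6)/(p + 5)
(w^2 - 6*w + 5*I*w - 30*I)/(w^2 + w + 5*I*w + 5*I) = (w - 6)/(w + 1)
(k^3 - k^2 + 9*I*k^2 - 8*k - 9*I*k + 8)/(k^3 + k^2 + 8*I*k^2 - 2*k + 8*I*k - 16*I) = (k + I)/(k + 2)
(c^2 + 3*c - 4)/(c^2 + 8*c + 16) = (c - 1)/(c + 4)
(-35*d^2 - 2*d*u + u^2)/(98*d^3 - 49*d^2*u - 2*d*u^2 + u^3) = (5*d + u)/(-14*d^2 + 5*d*u + u^2)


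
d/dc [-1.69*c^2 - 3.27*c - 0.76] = -3.38*c - 3.27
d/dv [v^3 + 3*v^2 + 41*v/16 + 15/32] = 3*v^2 + 6*v + 41/16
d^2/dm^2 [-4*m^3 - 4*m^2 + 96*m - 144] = -24*m - 8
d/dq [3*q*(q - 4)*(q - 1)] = 9*q^2 - 30*q + 12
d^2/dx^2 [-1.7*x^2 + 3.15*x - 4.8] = -3.40000000000000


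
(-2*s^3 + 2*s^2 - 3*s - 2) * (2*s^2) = -4*s^5 + 4*s^4 - 6*s^3 - 4*s^2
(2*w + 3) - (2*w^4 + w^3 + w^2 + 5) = -2*w^4 - w^3 - w^2 + 2*w - 2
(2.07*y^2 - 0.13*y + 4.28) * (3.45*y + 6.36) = 7.1415*y^3 + 12.7167*y^2 + 13.9392*y + 27.2208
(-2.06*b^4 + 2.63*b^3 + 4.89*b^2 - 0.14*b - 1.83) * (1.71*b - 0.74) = -3.5226*b^5 + 6.0217*b^4 + 6.4157*b^3 - 3.858*b^2 - 3.0257*b + 1.3542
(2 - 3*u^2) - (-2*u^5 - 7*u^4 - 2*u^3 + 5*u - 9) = 2*u^5 + 7*u^4 + 2*u^3 - 3*u^2 - 5*u + 11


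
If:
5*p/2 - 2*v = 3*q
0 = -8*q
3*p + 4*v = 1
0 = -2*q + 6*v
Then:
No Solution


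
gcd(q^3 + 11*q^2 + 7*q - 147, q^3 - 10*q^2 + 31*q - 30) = q - 3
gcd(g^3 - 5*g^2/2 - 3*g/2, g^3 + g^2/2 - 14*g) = g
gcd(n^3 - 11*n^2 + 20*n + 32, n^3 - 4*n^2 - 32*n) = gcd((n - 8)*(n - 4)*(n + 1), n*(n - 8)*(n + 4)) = n - 8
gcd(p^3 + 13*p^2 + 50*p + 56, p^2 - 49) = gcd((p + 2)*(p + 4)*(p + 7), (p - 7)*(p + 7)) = p + 7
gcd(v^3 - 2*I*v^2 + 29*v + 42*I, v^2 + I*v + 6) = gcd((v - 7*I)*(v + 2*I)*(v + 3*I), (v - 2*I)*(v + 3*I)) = v + 3*I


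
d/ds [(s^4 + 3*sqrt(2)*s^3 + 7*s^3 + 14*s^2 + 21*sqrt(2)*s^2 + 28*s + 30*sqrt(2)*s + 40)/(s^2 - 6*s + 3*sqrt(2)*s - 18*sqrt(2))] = (2*s^5 - 11*s^4 + 12*sqrt(2)*s^4 - 66*sqrt(2)*s^3 - 48*s^3 - 492*sqrt(2)*s^2 - 310*s^2 - 1592*s - 504*sqrt(2)*s - 624*sqrt(2) - 840)/(s^4 - 12*s^3 + 6*sqrt(2)*s^3 - 72*sqrt(2)*s^2 + 54*s^2 - 216*s + 216*sqrt(2)*s + 648)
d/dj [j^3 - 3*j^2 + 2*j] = 3*j^2 - 6*j + 2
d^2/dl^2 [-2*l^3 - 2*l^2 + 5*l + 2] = -12*l - 4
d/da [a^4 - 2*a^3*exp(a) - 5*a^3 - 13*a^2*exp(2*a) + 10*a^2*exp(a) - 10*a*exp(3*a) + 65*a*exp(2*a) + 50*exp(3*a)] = -2*a^3*exp(a) + 4*a^3 - 26*a^2*exp(2*a) + 4*a^2*exp(a) - 15*a^2 - 30*a*exp(3*a) + 104*a*exp(2*a) + 20*a*exp(a) + 140*exp(3*a) + 65*exp(2*a)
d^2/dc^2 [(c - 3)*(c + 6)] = 2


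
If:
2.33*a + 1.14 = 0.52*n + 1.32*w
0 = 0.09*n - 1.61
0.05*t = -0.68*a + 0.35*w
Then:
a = 0.566523605150215*w + 3.5030996661898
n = 17.89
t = -0.704721030042918*w - 47.6421554601812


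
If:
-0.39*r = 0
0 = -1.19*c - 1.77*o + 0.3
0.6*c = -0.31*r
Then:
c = 0.00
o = 0.17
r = 0.00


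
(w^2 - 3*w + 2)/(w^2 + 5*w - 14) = (w - 1)/(w + 7)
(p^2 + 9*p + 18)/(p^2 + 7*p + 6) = (p + 3)/(p + 1)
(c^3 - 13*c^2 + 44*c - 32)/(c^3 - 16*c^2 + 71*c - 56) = (c - 4)/(c - 7)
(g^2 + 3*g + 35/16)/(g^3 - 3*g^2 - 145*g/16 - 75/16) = (4*g + 7)/(4*g^2 - 17*g - 15)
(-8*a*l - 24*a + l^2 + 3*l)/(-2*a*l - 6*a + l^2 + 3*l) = (8*a - l)/(2*a - l)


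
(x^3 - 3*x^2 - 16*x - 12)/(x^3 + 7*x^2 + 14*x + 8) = (x - 6)/(x + 4)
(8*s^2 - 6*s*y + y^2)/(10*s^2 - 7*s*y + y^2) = (-4*s + y)/(-5*s + y)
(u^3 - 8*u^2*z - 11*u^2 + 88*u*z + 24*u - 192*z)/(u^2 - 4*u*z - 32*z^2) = (u^2 - 11*u + 24)/(u + 4*z)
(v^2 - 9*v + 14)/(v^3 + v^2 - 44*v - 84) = (v - 2)/(v^2 + 8*v + 12)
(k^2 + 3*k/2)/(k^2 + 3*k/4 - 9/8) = 4*k/(4*k - 3)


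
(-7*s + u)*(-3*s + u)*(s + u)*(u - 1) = 21*s^3*u - 21*s^3 + 11*s^2*u^2 - 11*s^2*u - 9*s*u^3 + 9*s*u^2 + u^4 - u^3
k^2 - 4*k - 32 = (k - 8)*(k + 4)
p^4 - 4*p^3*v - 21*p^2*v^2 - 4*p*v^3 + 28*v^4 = (p - 7*v)*(p - v)*(p + 2*v)^2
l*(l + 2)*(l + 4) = l^3 + 6*l^2 + 8*l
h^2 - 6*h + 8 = (h - 4)*(h - 2)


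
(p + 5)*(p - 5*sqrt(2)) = p^2 - 5*sqrt(2)*p + 5*p - 25*sqrt(2)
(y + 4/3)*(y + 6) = y^2 + 22*y/3 + 8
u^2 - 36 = (u - 6)*(u + 6)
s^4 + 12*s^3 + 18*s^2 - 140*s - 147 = (s - 3)*(s + 1)*(s + 7)^2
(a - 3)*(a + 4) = a^2 + a - 12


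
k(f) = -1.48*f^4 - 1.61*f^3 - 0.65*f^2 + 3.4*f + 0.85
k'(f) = -5.92*f^3 - 4.83*f^2 - 1.3*f + 3.4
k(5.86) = -2070.76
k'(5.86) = -1361.36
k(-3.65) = -204.61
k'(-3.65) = 231.67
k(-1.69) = -11.05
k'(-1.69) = 20.38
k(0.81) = 1.68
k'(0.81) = -3.97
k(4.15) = -550.30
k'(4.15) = -508.30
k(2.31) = -56.75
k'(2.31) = -98.35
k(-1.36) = -5.99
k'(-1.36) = 11.13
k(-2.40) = -37.90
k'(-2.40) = 60.54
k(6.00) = -2267.99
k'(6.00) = -1457.00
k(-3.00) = -91.61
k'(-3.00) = 123.67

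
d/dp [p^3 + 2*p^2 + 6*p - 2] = 3*p^2 + 4*p + 6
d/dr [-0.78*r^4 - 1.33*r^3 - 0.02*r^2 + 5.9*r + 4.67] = -3.12*r^3 - 3.99*r^2 - 0.04*r + 5.9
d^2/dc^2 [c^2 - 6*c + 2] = 2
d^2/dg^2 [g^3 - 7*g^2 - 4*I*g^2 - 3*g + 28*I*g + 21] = 6*g - 14 - 8*I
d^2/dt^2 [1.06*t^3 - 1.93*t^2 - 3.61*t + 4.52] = 6.36*t - 3.86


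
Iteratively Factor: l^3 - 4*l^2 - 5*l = (l - 5)*(l^2 + l) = l*(l - 5)*(l + 1)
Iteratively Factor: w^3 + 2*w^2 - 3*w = (w - 1)*(w^2 + 3*w) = w*(w - 1)*(w + 3)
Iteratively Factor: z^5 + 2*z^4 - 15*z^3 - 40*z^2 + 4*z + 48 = (z + 2)*(z^4 - 15*z^2 - 10*z + 24) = (z - 4)*(z + 2)*(z^3 + 4*z^2 + z - 6) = (z - 4)*(z + 2)*(z + 3)*(z^2 + z - 2) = (z - 4)*(z - 1)*(z + 2)*(z + 3)*(z + 2)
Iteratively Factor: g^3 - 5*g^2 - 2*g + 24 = (g + 2)*(g^2 - 7*g + 12) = (g - 4)*(g + 2)*(g - 3)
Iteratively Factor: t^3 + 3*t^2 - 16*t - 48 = (t + 4)*(t^2 - t - 12) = (t - 4)*(t + 4)*(t + 3)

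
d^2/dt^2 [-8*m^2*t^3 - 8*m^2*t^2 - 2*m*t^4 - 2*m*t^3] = 4*m*(-12*m*t - 4*m - 6*t^2 - 3*t)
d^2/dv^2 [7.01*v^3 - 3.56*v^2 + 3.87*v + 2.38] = 42.06*v - 7.12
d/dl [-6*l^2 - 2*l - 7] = -12*l - 2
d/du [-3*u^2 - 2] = -6*u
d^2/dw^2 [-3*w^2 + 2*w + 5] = -6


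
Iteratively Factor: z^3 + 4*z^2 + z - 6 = (z + 2)*(z^2 + 2*z - 3) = (z + 2)*(z + 3)*(z - 1)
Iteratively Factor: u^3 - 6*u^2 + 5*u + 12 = (u - 3)*(u^2 - 3*u - 4) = (u - 4)*(u - 3)*(u + 1)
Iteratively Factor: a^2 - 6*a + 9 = (a - 3)*(a - 3)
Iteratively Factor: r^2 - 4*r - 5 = (r + 1)*(r - 5)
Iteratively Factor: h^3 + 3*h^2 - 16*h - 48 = (h + 3)*(h^2 - 16) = (h - 4)*(h + 3)*(h + 4)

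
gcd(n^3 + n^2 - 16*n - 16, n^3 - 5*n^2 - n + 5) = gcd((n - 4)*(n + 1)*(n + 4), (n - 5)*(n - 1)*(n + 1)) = n + 1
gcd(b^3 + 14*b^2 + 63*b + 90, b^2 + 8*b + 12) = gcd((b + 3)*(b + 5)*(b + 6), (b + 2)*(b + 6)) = b + 6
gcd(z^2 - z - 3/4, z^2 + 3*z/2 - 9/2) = z - 3/2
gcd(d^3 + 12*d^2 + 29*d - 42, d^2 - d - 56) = d + 7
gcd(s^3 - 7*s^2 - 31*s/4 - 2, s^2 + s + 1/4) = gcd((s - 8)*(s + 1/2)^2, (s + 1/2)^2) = s^2 + s + 1/4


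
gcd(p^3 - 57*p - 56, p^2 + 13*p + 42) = p + 7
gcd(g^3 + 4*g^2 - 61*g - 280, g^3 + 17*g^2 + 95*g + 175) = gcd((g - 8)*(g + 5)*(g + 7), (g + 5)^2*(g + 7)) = g^2 + 12*g + 35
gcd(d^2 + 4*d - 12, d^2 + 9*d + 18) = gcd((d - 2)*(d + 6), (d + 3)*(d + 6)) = d + 6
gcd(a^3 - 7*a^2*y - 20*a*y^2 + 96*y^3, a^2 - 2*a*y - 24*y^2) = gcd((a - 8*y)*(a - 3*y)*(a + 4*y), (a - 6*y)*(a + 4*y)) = a + 4*y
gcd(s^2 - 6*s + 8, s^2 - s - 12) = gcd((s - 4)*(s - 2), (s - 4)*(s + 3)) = s - 4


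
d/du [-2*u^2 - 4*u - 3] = -4*u - 4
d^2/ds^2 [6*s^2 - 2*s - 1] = 12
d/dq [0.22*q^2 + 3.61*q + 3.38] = 0.44*q + 3.61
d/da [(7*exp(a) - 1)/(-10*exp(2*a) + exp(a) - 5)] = ((7*exp(a) - 1)*(20*exp(a) - 1) - 70*exp(2*a) + 7*exp(a) - 35)*exp(a)/(10*exp(2*a) - exp(a) + 5)^2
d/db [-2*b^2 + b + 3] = 1 - 4*b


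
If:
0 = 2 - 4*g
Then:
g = 1/2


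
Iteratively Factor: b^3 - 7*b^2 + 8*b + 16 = (b - 4)*(b^2 - 3*b - 4) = (b - 4)^2*(b + 1)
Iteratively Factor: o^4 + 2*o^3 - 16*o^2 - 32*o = (o + 4)*(o^3 - 2*o^2 - 8*o) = (o + 2)*(o + 4)*(o^2 - 4*o) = o*(o + 2)*(o + 4)*(o - 4)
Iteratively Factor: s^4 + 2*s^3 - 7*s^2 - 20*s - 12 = (s - 3)*(s^3 + 5*s^2 + 8*s + 4) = (s - 3)*(s + 2)*(s^2 + 3*s + 2) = (s - 3)*(s + 2)^2*(s + 1)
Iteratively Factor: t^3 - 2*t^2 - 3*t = (t - 3)*(t^2 + t) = (t - 3)*(t + 1)*(t)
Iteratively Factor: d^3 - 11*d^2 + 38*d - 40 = (d - 5)*(d^2 - 6*d + 8) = (d - 5)*(d - 4)*(d - 2)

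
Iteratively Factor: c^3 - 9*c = (c - 3)*(c^2 + 3*c) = (c - 3)*(c + 3)*(c)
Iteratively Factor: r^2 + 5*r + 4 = (r + 1)*(r + 4)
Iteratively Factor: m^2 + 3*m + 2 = (m + 1)*(m + 2)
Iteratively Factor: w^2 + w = (w + 1)*(w)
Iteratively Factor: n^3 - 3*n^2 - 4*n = (n)*(n^2 - 3*n - 4) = n*(n + 1)*(n - 4)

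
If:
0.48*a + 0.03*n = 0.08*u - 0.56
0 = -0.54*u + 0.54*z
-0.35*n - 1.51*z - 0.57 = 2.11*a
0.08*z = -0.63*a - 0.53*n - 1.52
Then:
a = -0.83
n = -2.07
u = 1.26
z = 1.26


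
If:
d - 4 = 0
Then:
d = 4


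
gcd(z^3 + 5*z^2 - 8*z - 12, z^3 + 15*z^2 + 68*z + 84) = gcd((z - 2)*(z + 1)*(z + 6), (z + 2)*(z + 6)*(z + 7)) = z + 6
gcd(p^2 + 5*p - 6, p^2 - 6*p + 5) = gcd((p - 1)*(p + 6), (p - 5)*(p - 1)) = p - 1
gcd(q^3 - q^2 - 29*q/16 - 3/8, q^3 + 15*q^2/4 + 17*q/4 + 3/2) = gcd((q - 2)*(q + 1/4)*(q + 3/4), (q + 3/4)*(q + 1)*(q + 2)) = q + 3/4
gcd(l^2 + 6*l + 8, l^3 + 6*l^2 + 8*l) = l^2 + 6*l + 8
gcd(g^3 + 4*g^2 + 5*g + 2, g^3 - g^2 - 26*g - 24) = g + 1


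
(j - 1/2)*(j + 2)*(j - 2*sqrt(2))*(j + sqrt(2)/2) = j^4 - 3*sqrt(2)*j^3/2 + 3*j^3/2 - 9*sqrt(2)*j^2/4 - 3*j^2 - 3*j + 3*sqrt(2)*j/2 + 2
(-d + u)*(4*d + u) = -4*d^2 + 3*d*u + u^2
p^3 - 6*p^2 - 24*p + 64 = (p - 8)*(p - 2)*(p + 4)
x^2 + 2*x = x*(x + 2)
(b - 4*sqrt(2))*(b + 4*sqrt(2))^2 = b^3 + 4*sqrt(2)*b^2 - 32*b - 128*sqrt(2)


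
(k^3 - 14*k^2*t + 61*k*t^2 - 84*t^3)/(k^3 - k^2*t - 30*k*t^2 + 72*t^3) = (k - 7*t)/(k + 6*t)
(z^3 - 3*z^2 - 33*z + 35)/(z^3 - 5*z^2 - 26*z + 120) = (z^2 - 8*z + 7)/(z^2 - 10*z + 24)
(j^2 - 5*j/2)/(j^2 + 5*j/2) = (2*j - 5)/(2*j + 5)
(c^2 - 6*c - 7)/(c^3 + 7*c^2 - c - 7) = (c - 7)/(c^2 + 6*c - 7)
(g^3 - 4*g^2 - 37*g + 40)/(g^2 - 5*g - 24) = (g^2 + 4*g - 5)/(g + 3)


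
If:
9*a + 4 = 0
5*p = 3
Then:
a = -4/9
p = 3/5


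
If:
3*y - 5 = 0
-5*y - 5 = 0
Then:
No Solution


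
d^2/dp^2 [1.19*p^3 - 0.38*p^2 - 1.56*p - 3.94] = 7.14*p - 0.76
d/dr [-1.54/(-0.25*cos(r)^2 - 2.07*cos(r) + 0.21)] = (0.77*cos(r) + 3.1878)*sin(r)/(0.25*cos(r)^2 + 2.07*cos(r) - 0.21)^2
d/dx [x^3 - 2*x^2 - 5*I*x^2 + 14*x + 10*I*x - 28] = 3*x^2 - 4*x - 10*I*x + 14 + 10*I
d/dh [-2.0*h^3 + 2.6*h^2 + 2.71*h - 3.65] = -6.0*h^2 + 5.2*h + 2.71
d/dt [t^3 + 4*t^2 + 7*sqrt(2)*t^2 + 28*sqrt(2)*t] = 3*t^2 + 8*t + 14*sqrt(2)*t + 28*sqrt(2)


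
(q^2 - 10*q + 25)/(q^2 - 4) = (q^2 - 10*q + 25)/(q^2 - 4)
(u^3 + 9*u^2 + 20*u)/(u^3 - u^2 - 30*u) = (u + 4)/(u - 6)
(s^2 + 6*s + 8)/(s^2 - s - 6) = (s + 4)/(s - 3)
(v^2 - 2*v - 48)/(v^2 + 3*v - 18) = (v - 8)/(v - 3)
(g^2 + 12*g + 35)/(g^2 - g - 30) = (g + 7)/(g - 6)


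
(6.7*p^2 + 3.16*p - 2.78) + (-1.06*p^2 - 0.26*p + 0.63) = 5.64*p^2 + 2.9*p - 2.15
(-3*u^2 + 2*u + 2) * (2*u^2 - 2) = -6*u^4 + 4*u^3 + 10*u^2 - 4*u - 4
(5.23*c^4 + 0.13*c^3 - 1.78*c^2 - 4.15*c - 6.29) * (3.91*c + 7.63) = 20.4493*c^5 + 40.4132*c^4 - 5.9679*c^3 - 29.8079*c^2 - 56.2584*c - 47.9927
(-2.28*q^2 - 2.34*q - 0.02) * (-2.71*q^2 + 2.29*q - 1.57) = 6.1788*q^4 + 1.1202*q^3 - 1.7248*q^2 + 3.628*q + 0.0314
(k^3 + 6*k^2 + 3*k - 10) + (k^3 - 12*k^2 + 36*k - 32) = 2*k^3 - 6*k^2 + 39*k - 42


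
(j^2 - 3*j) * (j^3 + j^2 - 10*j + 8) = j^5 - 2*j^4 - 13*j^3 + 38*j^2 - 24*j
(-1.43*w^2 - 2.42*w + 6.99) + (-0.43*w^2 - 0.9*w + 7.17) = -1.86*w^2 - 3.32*w + 14.16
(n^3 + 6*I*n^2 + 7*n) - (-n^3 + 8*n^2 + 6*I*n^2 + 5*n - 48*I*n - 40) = 2*n^3 - 8*n^2 + 2*n + 48*I*n + 40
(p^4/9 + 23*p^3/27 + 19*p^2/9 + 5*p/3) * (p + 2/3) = p^5/9 + 25*p^4/27 + 217*p^3/81 + 83*p^2/27 + 10*p/9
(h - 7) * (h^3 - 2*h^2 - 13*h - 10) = h^4 - 9*h^3 + h^2 + 81*h + 70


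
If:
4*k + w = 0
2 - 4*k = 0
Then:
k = 1/2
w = -2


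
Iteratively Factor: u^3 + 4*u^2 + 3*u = (u + 3)*(u^2 + u) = u*(u + 3)*(u + 1)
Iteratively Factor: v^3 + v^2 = (v)*(v^2 + v) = v^2*(v + 1)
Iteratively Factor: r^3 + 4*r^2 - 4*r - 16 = (r + 4)*(r^2 - 4) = (r + 2)*(r + 4)*(r - 2)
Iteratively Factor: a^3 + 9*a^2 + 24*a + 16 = (a + 4)*(a^2 + 5*a + 4) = (a + 4)^2*(a + 1)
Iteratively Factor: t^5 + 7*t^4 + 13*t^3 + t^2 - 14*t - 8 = (t - 1)*(t^4 + 8*t^3 + 21*t^2 + 22*t + 8) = (t - 1)*(t + 4)*(t^3 + 4*t^2 + 5*t + 2) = (t - 1)*(t + 1)*(t + 4)*(t^2 + 3*t + 2) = (t - 1)*(t + 1)^2*(t + 4)*(t + 2)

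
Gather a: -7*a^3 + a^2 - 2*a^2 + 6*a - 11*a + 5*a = -7*a^3 - a^2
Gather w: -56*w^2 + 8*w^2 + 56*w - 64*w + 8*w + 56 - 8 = 48 - 48*w^2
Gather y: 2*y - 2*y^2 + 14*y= -2*y^2 + 16*y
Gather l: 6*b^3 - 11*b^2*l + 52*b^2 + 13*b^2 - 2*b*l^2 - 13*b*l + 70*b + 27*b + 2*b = 6*b^3 + 65*b^2 - 2*b*l^2 + 99*b + l*(-11*b^2 - 13*b)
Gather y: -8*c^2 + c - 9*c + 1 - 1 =-8*c^2 - 8*c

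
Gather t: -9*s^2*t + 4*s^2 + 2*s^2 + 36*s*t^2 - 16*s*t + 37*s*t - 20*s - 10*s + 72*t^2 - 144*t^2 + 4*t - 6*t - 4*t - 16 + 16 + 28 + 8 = 6*s^2 - 30*s + t^2*(36*s - 72) + t*(-9*s^2 + 21*s - 6) + 36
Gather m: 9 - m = 9 - m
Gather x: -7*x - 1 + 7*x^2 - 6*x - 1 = 7*x^2 - 13*x - 2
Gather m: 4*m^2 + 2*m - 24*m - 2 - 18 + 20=4*m^2 - 22*m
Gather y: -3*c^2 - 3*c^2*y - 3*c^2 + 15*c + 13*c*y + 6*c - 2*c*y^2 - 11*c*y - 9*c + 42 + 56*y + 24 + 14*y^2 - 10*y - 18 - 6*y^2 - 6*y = -6*c^2 + 12*c + y^2*(8 - 2*c) + y*(-3*c^2 + 2*c + 40) + 48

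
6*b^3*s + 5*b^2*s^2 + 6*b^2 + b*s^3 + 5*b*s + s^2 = (2*b + s)*(3*b + s)*(b*s + 1)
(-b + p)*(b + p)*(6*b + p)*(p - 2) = -6*b^3*p + 12*b^3 - b^2*p^2 + 2*b^2*p + 6*b*p^3 - 12*b*p^2 + p^4 - 2*p^3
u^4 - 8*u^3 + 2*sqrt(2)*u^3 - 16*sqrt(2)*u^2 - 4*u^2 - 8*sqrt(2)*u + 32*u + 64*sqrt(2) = (u - 8)*(u - 2)*(u + 2)*(u + 2*sqrt(2))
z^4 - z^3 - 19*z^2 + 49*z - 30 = (z - 3)*(z - 2)*(z - 1)*(z + 5)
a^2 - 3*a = a*(a - 3)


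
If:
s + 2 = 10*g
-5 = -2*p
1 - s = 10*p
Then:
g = -11/5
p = 5/2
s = -24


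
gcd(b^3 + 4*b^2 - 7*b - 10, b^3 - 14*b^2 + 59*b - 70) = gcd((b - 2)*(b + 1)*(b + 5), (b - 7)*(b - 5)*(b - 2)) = b - 2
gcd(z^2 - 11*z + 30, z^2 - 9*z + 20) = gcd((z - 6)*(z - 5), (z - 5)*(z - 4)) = z - 5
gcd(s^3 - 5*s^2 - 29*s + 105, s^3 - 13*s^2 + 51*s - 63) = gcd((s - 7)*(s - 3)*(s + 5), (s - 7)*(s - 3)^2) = s^2 - 10*s + 21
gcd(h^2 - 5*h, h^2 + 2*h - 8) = 1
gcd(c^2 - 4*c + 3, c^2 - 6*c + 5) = c - 1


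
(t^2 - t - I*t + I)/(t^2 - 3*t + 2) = (t - I)/(t - 2)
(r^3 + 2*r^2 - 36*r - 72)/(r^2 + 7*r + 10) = (r^2 - 36)/(r + 5)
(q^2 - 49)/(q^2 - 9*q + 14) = (q + 7)/(q - 2)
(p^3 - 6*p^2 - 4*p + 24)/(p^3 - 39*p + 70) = (p^2 - 4*p - 12)/(p^2 + 2*p - 35)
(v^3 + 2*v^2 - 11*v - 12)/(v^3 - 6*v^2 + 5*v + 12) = (v + 4)/(v - 4)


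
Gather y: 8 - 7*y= 8 - 7*y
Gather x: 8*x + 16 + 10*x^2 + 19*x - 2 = 10*x^2 + 27*x + 14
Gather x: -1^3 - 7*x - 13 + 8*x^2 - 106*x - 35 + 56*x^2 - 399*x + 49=64*x^2 - 512*x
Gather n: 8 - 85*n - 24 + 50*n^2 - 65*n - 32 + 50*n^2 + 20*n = 100*n^2 - 130*n - 48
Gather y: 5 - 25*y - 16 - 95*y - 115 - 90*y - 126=-210*y - 252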